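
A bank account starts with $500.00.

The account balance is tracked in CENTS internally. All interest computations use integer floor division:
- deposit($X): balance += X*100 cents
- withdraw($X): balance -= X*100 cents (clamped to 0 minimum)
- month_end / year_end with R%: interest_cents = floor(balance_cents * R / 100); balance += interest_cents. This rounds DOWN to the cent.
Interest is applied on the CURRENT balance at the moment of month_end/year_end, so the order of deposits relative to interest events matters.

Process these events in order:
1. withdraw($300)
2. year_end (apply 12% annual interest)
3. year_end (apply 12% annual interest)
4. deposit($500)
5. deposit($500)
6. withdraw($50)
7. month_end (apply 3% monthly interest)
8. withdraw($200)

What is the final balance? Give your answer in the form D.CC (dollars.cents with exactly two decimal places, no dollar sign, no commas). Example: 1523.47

Answer: 1036.90

Derivation:
After 1 (withdraw($300)): balance=$200.00 total_interest=$0.00
After 2 (year_end (apply 12% annual interest)): balance=$224.00 total_interest=$24.00
After 3 (year_end (apply 12% annual interest)): balance=$250.88 total_interest=$50.88
After 4 (deposit($500)): balance=$750.88 total_interest=$50.88
After 5 (deposit($500)): balance=$1250.88 total_interest=$50.88
After 6 (withdraw($50)): balance=$1200.88 total_interest=$50.88
After 7 (month_end (apply 3% monthly interest)): balance=$1236.90 total_interest=$86.90
After 8 (withdraw($200)): balance=$1036.90 total_interest=$86.90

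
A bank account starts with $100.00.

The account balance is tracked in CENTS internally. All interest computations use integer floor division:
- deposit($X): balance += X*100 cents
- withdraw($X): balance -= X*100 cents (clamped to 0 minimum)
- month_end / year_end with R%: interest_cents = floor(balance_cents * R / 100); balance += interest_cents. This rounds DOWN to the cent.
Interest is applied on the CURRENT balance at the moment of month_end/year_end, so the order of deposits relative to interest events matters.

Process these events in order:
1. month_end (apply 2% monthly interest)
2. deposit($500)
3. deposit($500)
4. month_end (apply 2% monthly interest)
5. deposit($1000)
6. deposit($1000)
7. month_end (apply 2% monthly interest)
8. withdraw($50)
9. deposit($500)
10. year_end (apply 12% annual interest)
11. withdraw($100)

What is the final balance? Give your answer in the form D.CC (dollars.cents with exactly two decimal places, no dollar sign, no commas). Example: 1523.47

Answer: 3972.90

Derivation:
After 1 (month_end (apply 2% monthly interest)): balance=$102.00 total_interest=$2.00
After 2 (deposit($500)): balance=$602.00 total_interest=$2.00
After 3 (deposit($500)): balance=$1102.00 total_interest=$2.00
After 4 (month_end (apply 2% monthly interest)): balance=$1124.04 total_interest=$24.04
After 5 (deposit($1000)): balance=$2124.04 total_interest=$24.04
After 6 (deposit($1000)): balance=$3124.04 total_interest=$24.04
After 7 (month_end (apply 2% monthly interest)): balance=$3186.52 total_interest=$86.52
After 8 (withdraw($50)): balance=$3136.52 total_interest=$86.52
After 9 (deposit($500)): balance=$3636.52 total_interest=$86.52
After 10 (year_end (apply 12% annual interest)): balance=$4072.90 total_interest=$522.90
After 11 (withdraw($100)): balance=$3972.90 total_interest=$522.90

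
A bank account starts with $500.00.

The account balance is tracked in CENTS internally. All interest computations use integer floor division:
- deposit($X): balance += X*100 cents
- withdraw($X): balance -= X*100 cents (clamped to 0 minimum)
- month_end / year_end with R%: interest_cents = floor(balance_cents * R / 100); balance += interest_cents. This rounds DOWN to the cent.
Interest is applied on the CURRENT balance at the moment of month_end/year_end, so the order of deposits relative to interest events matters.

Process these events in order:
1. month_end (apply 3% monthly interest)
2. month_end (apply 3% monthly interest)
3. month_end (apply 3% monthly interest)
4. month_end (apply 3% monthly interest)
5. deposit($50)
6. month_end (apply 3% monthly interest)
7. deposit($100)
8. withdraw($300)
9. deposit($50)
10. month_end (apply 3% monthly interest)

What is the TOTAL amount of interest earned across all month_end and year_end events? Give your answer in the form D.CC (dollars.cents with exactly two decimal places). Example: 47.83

After 1 (month_end (apply 3% monthly interest)): balance=$515.00 total_interest=$15.00
After 2 (month_end (apply 3% monthly interest)): balance=$530.45 total_interest=$30.45
After 3 (month_end (apply 3% monthly interest)): balance=$546.36 total_interest=$46.36
After 4 (month_end (apply 3% monthly interest)): balance=$562.75 total_interest=$62.75
After 5 (deposit($50)): balance=$612.75 total_interest=$62.75
After 6 (month_end (apply 3% monthly interest)): balance=$631.13 total_interest=$81.13
After 7 (deposit($100)): balance=$731.13 total_interest=$81.13
After 8 (withdraw($300)): balance=$431.13 total_interest=$81.13
After 9 (deposit($50)): balance=$481.13 total_interest=$81.13
After 10 (month_end (apply 3% monthly interest)): balance=$495.56 total_interest=$95.56

Answer: 95.56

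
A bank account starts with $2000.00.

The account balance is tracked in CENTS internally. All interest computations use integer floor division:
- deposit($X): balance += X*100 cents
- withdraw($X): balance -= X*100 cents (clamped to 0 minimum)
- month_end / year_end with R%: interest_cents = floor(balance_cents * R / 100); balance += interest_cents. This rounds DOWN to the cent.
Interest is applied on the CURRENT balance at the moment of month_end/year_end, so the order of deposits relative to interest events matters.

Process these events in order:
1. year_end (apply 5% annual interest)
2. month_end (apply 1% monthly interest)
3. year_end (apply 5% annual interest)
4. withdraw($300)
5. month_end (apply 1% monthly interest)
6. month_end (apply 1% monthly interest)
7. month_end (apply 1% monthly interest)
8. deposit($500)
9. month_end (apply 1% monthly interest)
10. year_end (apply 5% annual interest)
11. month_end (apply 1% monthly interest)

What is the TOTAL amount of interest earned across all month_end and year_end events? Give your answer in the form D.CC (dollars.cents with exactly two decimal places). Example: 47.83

After 1 (year_end (apply 5% annual interest)): balance=$2100.00 total_interest=$100.00
After 2 (month_end (apply 1% monthly interest)): balance=$2121.00 total_interest=$121.00
After 3 (year_end (apply 5% annual interest)): balance=$2227.05 total_interest=$227.05
After 4 (withdraw($300)): balance=$1927.05 total_interest=$227.05
After 5 (month_end (apply 1% monthly interest)): balance=$1946.32 total_interest=$246.32
After 6 (month_end (apply 1% monthly interest)): balance=$1965.78 total_interest=$265.78
After 7 (month_end (apply 1% monthly interest)): balance=$1985.43 total_interest=$285.43
After 8 (deposit($500)): balance=$2485.43 total_interest=$285.43
After 9 (month_end (apply 1% monthly interest)): balance=$2510.28 total_interest=$310.28
After 10 (year_end (apply 5% annual interest)): balance=$2635.79 total_interest=$435.79
After 11 (month_end (apply 1% monthly interest)): balance=$2662.14 total_interest=$462.14

Answer: 462.14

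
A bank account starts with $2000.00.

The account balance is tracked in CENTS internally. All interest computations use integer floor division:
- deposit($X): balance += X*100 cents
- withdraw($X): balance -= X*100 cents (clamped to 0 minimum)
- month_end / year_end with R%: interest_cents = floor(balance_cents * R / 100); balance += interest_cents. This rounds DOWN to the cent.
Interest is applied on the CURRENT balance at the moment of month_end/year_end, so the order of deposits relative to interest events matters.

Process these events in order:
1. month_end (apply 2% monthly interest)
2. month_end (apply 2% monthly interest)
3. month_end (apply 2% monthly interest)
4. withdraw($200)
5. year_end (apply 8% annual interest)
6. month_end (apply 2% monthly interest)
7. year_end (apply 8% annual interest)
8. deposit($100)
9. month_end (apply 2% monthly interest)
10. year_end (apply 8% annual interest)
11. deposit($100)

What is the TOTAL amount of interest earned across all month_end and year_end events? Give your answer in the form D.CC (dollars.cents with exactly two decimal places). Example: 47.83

Answer: 729.65

Derivation:
After 1 (month_end (apply 2% monthly interest)): balance=$2040.00 total_interest=$40.00
After 2 (month_end (apply 2% monthly interest)): balance=$2080.80 total_interest=$80.80
After 3 (month_end (apply 2% monthly interest)): balance=$2122.41 total_interest=$122.41
After 4 (withdraw($200)): balance=$1922.41 total_interest=$122.41
After 5 (year_end (apply 8% annual interest)): balance=$2076.20 total_interest=$276.20
After 6 (month_end (apply 2% monthly interest)): balance=$2117.72 total_interest=$317.72
After 7 (year_end (apply 8% annual interest)): balance=$2287.13 total_interest=$487.13
After 8 (deposit($100)): balance=$2387.13 total_interest=$487.13
After 9 (month_end (apply 2% monthly interest)): balance=$2434.87 total_interest=$534.87
After 10 (year_end (apply 8% annual interest)): balance=$2629.65 total_interest=$729.65
After 11 (deposit($100)): balance=$2729.65 total_interest=$729.65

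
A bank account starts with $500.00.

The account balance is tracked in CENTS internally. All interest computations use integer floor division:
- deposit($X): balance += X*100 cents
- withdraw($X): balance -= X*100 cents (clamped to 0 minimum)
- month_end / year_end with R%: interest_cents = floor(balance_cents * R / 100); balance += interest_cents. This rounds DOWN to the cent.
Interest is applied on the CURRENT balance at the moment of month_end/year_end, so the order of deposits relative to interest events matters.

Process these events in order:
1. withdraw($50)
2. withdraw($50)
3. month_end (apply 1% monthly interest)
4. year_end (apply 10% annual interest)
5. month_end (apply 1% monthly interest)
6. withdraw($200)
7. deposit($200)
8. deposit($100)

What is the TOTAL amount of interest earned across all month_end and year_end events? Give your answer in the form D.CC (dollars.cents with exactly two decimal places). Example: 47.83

Answer: 48.84

Derivation:
After 1 (withdraw($50)): balance=$450.00 total_interest=$0.00
After 2 (withdraw($50)): balance=$400.00 total_interest=$0.00
After 3 (month_end (apply 1% monthly interest)): balance=$404.00 total_interest=$4.00
After 4 (year_end (apply 10% annual interest)): balance=$444.40 total_interest=$44.40
After 5 (month_end (apply 1% monthly interest)): balance=$448.84 total_interest=$48.84
After 6 (withdraw($200)): balance=$248.84 total_interest=$48.84
After 7 (deposit($200)): balance=$448.84 total_interest=$48.84
After 8 (deposit($100)): balance=$548.84 total_interest=$48.84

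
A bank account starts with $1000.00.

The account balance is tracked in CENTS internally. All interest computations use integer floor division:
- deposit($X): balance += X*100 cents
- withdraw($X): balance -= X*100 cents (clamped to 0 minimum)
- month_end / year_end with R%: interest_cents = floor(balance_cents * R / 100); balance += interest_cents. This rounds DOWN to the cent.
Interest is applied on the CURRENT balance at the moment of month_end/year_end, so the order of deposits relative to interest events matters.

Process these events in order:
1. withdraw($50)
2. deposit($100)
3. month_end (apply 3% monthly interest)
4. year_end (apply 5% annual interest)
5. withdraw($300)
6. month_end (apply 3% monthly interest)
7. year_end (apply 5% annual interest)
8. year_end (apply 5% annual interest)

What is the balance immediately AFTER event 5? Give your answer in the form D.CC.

Answer: 835.57

Derivation:
After 1 (withdraw($50)): balance=$950.00 total_interest=$0.00
After 2 (deposit($100)): balance=$1050.00 total_interest=$0.00
After 3 (month_end (apply 3% monthly interest)): balance=$1081.50 total_interest=$31.50
After 4 (year_end (apply 5% annual interest)): balance=$1135.57 total_interest=$85.57
After 5 (withdraw($300)): balance=$835.57 total_interest=$85.57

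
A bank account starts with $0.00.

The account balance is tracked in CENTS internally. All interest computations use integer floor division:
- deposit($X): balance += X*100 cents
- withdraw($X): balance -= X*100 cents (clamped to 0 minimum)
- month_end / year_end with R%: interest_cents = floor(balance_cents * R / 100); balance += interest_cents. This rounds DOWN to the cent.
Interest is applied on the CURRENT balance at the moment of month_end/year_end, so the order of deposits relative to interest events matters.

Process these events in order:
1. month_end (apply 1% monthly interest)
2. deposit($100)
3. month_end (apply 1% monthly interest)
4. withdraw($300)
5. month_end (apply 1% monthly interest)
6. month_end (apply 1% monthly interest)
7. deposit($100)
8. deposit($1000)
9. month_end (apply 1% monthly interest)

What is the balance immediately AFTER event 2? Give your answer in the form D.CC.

Answer: 100.00

Derivation:
After 1 (month_end (apply 1% monthly interest)): balance=$0.00 total_interest=$0.00
After 2 (deposit($100)): balance=$100.00 total_interest=$0.00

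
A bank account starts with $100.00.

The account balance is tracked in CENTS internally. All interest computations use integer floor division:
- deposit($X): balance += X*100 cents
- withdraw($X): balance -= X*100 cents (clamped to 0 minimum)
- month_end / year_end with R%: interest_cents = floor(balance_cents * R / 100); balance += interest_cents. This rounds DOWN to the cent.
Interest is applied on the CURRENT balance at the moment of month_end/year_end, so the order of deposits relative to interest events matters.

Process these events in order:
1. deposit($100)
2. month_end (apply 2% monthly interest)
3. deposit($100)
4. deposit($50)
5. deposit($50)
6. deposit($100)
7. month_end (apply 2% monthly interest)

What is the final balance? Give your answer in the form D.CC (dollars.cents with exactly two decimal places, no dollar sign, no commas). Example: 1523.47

After 1 (deposit($100)): balance=$200.00 total_interest=$0.00
After 2 (month_end (apply 2% monthly interest)): balance=$204.00 total_interest=$4.00
After 3 (deposit($100)): balance=$304.00 total_interest=$4.00
After 4 (deposit($50)): balance=$354.00 total_interest=$4.00
After 5 (deposit($50)): balance=$404.00 total_interest=$4.00
After 6 (deposit($100)): balance=$504.00 total_interest=$4.00
After 7 (month_end (apply 2% monthly interest)): balance=$514.08 total_interest=$14.08

Answer: 514.08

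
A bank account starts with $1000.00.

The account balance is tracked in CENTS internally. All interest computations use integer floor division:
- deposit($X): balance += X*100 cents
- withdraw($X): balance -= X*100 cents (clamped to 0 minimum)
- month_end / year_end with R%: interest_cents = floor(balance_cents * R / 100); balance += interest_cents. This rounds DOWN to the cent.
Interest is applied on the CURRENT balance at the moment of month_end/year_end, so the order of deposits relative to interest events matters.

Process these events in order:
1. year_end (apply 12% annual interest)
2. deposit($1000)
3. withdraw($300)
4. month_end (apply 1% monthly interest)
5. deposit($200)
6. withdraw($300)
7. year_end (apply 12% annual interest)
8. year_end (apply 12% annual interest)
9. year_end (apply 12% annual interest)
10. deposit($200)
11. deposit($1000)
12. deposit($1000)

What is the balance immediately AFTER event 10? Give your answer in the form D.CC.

After 1 (year_end (apply 12% annual interest)): balance=$1120.00 total_interest=$120.00
After 2 (deposit($1000)): balance=$2120.00 total_interest=$120.00
After 3 (withdraw($300)): balance=$1820.00 total_interest=$120.00
After 4 (month_end (apply 1% monthly interest)): balance=$1838.20 total_interest=$138.20
After 5 (deposit($200)): balance=$2038.20 total_interest=$138.20
After 6 (withdraw($300)): balance=$1738.20 total_interest=$138.20
After 7 (year_end (apply 12% annual interest)): balance=$1946.78 total_interest=$346.78
After 8 (year_end (apply 12% annual interest)): balance=$2180.39 total_interest=$580.39
After 9 (year_end (apply 12% annual interest)): balance=$2442.03 total_interest=$842.03
After 10 (deposit($200)): balance=$2642.03 total_interest=$842.03

Answer: 2642.03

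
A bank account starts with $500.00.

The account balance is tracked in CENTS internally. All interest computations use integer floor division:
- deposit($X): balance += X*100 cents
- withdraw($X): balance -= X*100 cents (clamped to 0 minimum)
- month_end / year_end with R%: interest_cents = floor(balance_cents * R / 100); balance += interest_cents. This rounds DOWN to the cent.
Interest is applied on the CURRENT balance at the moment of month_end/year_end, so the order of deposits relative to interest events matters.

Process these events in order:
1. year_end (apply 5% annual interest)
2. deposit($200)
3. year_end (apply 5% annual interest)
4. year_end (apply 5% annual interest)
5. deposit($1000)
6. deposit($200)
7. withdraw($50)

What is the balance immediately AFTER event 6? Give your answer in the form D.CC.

Answer: 1999.31

Derivation:
After 1 (year_end (apply 5% annual interest)): balance=$525.00 total_interest=$25.00
After 2 (deposit($200)): balance=$725.00 total_interest=$25.00
After 3 (year_end (apply 5% annual interest)): balance=$761.25 total_interest=$61.25
After 4 (year_end (apply 5% annual interest)): balance=$799.31 total_interest=$99.31
After 5 (deposit($1000)): balance=$1799.31 total_interest=$99.31
After 6 (deposit($200)): balance=$1999.31 total_interest=$99.31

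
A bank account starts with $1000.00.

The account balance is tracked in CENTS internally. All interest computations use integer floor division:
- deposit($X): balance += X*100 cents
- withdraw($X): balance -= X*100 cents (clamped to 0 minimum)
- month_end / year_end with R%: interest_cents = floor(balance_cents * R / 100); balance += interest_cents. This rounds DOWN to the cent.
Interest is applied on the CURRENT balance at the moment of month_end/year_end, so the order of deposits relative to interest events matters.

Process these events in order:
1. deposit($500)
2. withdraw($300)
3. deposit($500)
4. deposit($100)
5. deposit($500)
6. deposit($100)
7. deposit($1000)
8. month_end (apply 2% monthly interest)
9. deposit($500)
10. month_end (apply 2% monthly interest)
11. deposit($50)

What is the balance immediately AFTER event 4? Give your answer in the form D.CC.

Answer: 1800.00

Derivation:
After 1 (deposit($500)): balance=$1500.00 total_interest=$0.00
After 2 (withdraw($300)): balance=$1200.00 total_interest=$0.00
After 3 (deposit($500)): balance=$1700.00 total_interest=$0.00
After 4 (deposit($100)): balance=$1800.00 total_interest=$0.00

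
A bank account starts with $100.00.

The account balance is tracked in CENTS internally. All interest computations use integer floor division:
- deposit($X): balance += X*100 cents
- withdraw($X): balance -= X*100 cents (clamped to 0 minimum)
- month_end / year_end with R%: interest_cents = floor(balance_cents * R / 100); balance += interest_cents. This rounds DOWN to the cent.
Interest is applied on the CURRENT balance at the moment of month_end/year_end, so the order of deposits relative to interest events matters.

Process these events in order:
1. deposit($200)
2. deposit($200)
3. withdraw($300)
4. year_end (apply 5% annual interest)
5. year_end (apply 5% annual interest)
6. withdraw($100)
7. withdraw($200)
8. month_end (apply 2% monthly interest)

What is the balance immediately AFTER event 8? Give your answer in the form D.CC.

Answer: 0.00

Derivation:
After 1 (deposit($200)): balance=$300.00 total_interest=$0.00
After 2 (deposit($200)): balance=$500.00 total_interest=$0.00
After 3 (withdraw($300)): balance=$200.00 total_interest=$0.00
After 4 (year_end (apply 5% annual interest)): balance=$210.00 total_interest=$10.00
After 5 (year_end (apply 5% annual interest)): balance=$220.50 total_interest=$20.50
After 6 (withdraw($100)): balance=$120.50 total_interest=$20.50
After 7 (withdraw($200)): balance=$0.00 total_interest=$20.50
After 8 (month_end (apply 2% monthly interest)): balance=$0.00 total_interest=$20.50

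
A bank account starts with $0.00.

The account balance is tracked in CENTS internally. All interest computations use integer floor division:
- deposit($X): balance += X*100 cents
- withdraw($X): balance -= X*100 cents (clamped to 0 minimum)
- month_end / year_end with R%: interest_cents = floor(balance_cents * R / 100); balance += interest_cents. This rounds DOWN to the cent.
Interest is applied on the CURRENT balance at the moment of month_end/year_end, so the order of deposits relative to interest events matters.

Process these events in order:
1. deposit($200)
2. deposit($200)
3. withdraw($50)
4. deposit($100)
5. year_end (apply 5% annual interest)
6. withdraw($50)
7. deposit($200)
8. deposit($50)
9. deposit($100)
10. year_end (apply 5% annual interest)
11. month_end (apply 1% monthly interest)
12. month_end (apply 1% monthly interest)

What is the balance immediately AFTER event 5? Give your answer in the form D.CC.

After 1 (deposit($200)): balance=$200.00 total_interest=$0.00
After 2 (deposit($200)): balance=$400.00 total_interest=$0.00
After 3 (withdraw($50)): balance=$350.00 total_interest=$0.00
After 4 (deposit($100)): balance=$450.00 total_interest=$0.00
After 5 (year_end (apply 5% annual interest)): balance=$472.50 total_interest=$22.50

Answer: 472.50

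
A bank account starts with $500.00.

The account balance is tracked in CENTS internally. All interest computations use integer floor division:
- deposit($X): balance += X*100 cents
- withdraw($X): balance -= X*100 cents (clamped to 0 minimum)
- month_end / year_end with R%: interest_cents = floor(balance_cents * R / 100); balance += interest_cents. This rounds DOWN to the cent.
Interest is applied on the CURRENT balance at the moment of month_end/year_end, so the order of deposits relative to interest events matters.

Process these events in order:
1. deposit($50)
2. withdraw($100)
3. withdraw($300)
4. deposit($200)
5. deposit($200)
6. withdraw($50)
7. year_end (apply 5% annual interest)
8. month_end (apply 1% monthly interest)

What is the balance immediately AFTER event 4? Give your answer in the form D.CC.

Answer: 350.00

Derivation:
After 1 (deposit($50)): balance=$550.00 total_interest=$0.00
After 2 (withdraw($100)): balance=$450.00 total_interest=$0.00
After 3 (withdraw($300)): balance=$150.00 total_interest=$0.00
After 4 (deposit($200)): balance=$350.00 total_interest=$0.00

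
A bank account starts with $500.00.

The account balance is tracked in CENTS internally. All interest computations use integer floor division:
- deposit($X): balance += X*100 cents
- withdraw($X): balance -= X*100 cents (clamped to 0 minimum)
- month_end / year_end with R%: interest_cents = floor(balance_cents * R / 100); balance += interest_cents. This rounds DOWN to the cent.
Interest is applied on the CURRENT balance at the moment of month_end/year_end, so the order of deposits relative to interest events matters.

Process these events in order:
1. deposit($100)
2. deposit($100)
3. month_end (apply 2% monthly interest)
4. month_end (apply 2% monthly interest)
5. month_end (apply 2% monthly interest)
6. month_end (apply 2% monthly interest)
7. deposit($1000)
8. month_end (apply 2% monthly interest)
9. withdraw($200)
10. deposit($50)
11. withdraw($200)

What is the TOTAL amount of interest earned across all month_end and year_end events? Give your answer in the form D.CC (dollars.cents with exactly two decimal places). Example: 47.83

Answer: 92.84

Derivation:
After 1 (deposit($100)): balance=$600.00 total_interest=$0.00
After 2 (deposit($100)): balance=$700.00 total_interest=$0.00
After 3 (month_end (apply 2% monthly interest)): balance=$714.00 total_interest=$14.00
After 4 (month_end (apply 2% monthly interest)): balance=$728.28 total_interest=$28.28
After 5 (month_end (apply 2% monthly interest)): balance=$742.84 total_interest=$42.84
After 6 (month_end (apply 2% monthly interest)): balance=$757.69 total_interest=$57.69
After 7 (deposit($1000)): balance=$1757.69 total_interest=$57.69
After 8 (month_end (apply 2% monthly interest)): balance=$1792.84 total_interest=$92.84
After 9 (withdraw($200)): balance=$1592.84 total_interest=$92.84
After 10 (deposit($50)): balance=$1642.84 total_interest=$92.84
After 11 (withdraw($200)): balance=$1442.84 total_interest=$92.84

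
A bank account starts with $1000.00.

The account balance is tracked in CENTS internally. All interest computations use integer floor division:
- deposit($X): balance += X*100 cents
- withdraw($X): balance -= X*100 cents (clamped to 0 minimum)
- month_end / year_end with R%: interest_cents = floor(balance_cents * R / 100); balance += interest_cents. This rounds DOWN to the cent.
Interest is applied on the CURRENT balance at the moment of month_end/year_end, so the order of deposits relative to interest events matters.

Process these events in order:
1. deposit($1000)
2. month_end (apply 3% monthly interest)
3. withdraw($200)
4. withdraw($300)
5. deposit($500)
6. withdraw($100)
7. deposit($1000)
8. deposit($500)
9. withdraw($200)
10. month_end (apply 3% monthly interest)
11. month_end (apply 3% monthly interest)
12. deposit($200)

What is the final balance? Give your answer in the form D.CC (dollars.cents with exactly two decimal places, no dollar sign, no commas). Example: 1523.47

After 1 (deposit($1000)): balance=$2000.00 total_interest=$0.00
After 2 (month_end (apply 3% monthly interest)): balance=$2060.00 total_interest=$60.00
After 3 (withdraw($200)): balance=$1860.00 total_interest=$60.00
After 4 (withdraw($300)): balance=$1560.00 total_interest=$60.00
After 5 (deposit($500)): balance=$2060.00 total_interest=$60.00
After 6 (withdraw($100)): balance=$1960.00 total_interest=$60.00
After 7 (deposit($1000)): balance=$2960.00 total_interest=$60.00
After 8 (deposit($500)): balance=$3460.00 total_interest=$60.00
After 9 (withdraw($200)): balance=$3260.00 total_interest=$60.00
After 10 (month_end (apply 3% monthly interest)): balance=$3357.80 total_interest=$157.80
After 11 (month_end (apply 3% monthly interest)): balance=$3458.53 total_interest=$258.53
After 12 (deposit($200)): balance=$3658.53 total_interest=$258.53

Answer: 3658.53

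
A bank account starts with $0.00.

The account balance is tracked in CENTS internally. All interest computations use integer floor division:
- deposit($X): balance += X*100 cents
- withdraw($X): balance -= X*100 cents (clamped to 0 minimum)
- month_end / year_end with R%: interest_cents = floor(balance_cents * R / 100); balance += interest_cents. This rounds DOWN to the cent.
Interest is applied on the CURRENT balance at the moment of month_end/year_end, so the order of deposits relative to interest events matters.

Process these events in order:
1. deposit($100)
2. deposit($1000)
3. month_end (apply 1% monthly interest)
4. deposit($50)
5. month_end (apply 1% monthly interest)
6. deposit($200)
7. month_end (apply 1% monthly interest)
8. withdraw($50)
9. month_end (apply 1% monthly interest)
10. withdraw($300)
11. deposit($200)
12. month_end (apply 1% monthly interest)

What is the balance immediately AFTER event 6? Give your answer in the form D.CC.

After 1 (deposit($100)): balance=$100.00 total_interest=$0.00
After 2 (deposit($1000)): balance=$1100.00 total_interest=$0.00
After 3 (month_end (apply 1% monthly interest)): balance=$1111.00 total_interest=$11.00
After 4 (deposit($50)): balance=$1161.00 total_interest=$11.00
After 5 (month_end (apply 1% monthly interest)): balance=$1172.61 total_interest=$22.61
After 6 (deposit($200)): balance=$1372.61 total_interest=$22.61

Answer: 1372.61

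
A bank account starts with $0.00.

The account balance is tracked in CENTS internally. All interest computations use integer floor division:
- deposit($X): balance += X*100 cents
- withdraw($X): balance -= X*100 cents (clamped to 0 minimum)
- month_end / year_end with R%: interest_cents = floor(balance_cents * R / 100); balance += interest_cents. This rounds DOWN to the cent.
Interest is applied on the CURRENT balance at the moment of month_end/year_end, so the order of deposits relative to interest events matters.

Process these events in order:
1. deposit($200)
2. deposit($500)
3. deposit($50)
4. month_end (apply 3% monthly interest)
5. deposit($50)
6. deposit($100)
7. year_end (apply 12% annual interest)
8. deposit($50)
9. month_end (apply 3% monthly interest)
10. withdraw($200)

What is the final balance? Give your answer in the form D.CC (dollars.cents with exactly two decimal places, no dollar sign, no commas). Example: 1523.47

Answer: 915.69

Derivation:
After 1 (deposit($200)): balance=$200.00 total_interest=$0.00
After 2 (deposit($500)): balance=$700.00 total_interest=$0.00
After 3 (deposit($50)): balance=$750.00 total_interest=$0.00
After 4 (month_end (apply 3% monthly interest)): balance=$772.50 total_interest=$22.50
After 5 (deposit($50)): balance=$822.50 total_interest=$22.50
After 6 (deposit($100)): balance=$922.50 total_interest=$22.50
After 7 (year_end (apply 12% annual interest)): balance=$1033.20 total_interest=$133.20
After 8 (deposit($50)): balance=$1083.20 total_interest=$133.20
After 9 (month_end (apply 3% monthly interest)): balance=$1115.69 total_interest=$165.69
After 10 (withdraw($200)): balance=$915.69 total_interest=$165.69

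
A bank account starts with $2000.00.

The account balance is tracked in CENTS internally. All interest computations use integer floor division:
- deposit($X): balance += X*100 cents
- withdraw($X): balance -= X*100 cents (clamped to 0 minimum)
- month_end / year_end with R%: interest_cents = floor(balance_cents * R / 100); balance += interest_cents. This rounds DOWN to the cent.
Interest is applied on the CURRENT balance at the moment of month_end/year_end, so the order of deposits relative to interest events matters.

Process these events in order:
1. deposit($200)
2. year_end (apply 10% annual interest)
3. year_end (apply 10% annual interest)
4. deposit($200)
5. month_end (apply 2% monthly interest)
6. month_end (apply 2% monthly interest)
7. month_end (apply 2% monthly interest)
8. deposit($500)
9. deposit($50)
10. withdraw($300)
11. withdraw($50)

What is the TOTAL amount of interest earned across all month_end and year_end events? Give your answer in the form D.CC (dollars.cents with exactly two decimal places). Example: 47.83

After 1 (deposit($200)): balance=$2200.00 total_interest=$0.00
After 2 (year_end (apply 10% annual interest)): balance=$2420.00 total_interest=$220.00
After 3 (year_end (apply 10% annual interest)): balance=$2662.00 total_interest=$462.00
After 4 (deposit($200)): balance=$2862.00 total_interest=$462.00
After 5 (month_end (apply 2% monthly interest)): balance=$2919.24 total_interest=$519.24
After 6 (month_end (apply 2% monthly interest)): balance=$2977.62 total_interest=$577.62
After 7 (month_end (apply 2% monthly interest)): balance=$3037.17 total_interest=$637.17
After 8 (deposit($500)): balance=$3537.17 total_interest=$637.17
After 9 (deposit($50)): balance=$3587.17 total_interest=$637.17
After 10 (withdraw($300)): balance=$3287.17 total_interest=$637.17
After 11 (withdraw($50)): balance=$3237.17 total_interest=$637.17

Answer: 637.17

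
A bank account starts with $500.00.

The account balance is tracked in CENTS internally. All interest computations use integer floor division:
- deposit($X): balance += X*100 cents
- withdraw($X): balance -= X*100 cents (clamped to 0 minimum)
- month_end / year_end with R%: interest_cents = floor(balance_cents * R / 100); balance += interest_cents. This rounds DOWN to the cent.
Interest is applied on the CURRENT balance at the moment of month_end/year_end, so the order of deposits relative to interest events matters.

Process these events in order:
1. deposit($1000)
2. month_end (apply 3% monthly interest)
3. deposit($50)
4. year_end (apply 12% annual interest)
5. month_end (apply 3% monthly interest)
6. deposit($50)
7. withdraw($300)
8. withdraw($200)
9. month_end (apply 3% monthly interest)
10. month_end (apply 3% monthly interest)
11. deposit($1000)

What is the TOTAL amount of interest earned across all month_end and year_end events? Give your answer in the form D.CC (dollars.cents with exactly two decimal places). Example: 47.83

After 1 (deposit($1000)): balance=$1500.00 total_interest=$0.00
After 2 (month_end (apply 3% monthly interest)): balance=$1545.00 total_interest=$45.00
After 3 (deposit($50)): balance=$1595.00 total_interest=$45.00
After 4 (year_end (apply 12% annual interest)): balance=$1786.40 total_interest=$236.40
After 5 (month_end (apply 3% monthly interest)): balance=$1839.99 total_interest=$289.99
After 6 (deposit($50)): balance=$1889.99 total_interest=$289.99
After 7 (withdraw($300)): balance=$1589.99 total_interest=$289.99
After 8 (withdraw($200)): balance=$1389.99 total_interest=$289.99
After 9 (month_end (apply 3% monthly interest)): balance=$1431.68 total_interest=$331.68
After 10 (month_end (apply 3% monthly interest)): balance=$1474.63 total_interest=$374.63
After 11 (deposit($1000)): balance=$2474.63 total_interest=$374.63

Answer: 374.63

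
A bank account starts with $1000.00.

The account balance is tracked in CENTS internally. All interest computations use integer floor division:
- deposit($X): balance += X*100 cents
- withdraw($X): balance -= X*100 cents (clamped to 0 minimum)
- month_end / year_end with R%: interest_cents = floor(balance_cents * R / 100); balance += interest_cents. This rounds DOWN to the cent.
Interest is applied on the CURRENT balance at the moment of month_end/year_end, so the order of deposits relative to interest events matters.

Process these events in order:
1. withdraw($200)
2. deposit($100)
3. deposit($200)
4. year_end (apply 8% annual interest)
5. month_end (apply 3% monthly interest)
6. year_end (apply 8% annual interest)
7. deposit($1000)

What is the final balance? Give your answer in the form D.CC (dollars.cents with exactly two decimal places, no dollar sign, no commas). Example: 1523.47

Answer: 2321.53

Derivation:
After 1 (withdraw($200)): balance=$800.00 total_interest=$0.00
After 2 (deposit($100)): balance=$900.00 total_interest=$0.00
After 3 (deposit($200)): balance=$1100.00 total_interest=$0.00
After 4 (year_end (apply 8% annual interest)): balance=$1188.00 total_interest=$88.00
After 5 (month_end (apply 3% monthly interest)): balance=$1223.64 total_interest=$123.64
After 6 (year_end (apply 8% annual interest)): balance=$1321.53 total_interest=$221.53
After 7 (deposit($1000)): balance=$2321.53 total_interest=$221.53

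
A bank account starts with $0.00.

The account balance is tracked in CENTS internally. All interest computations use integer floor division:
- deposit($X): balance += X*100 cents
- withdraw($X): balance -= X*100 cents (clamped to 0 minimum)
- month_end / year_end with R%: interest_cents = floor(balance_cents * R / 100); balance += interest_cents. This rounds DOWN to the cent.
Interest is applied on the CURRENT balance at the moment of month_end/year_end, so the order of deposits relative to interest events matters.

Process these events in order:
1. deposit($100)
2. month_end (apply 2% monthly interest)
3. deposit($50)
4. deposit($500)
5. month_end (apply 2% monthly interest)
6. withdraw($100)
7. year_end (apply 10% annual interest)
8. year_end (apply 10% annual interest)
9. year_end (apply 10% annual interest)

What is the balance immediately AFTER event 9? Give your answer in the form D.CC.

Answer: 752.05

Derivation:
After 1 (deposit($100)): balance=$100.00 total_interest=$0.00
After 2 (month_end (apply 2% monthly interest)): balance=$102.00 total_interest=$2.00
After 3 (deposit($50)): balance=$152.00 total_interest=$2.00
After 4 (deposit($500)): balance=$652.00 total_interest=$2.00
After 5 (month_end (apply 2% monthly interest)): balance=$665.04 total_interest=$15.04
After 6 (withdraw($100)): balance=$565.04 total_interest=$15.04
After 7 (year_end (apply 10% annual interest)): balance=$621.54 total_interest=$71.54
After 8 (year_end (apply 10% annual interest)): balance=$683.69 total_interest=$133.69
After 9 (year_end (apply 10% annual interest)): balance=$752.05 total_interest=$202.05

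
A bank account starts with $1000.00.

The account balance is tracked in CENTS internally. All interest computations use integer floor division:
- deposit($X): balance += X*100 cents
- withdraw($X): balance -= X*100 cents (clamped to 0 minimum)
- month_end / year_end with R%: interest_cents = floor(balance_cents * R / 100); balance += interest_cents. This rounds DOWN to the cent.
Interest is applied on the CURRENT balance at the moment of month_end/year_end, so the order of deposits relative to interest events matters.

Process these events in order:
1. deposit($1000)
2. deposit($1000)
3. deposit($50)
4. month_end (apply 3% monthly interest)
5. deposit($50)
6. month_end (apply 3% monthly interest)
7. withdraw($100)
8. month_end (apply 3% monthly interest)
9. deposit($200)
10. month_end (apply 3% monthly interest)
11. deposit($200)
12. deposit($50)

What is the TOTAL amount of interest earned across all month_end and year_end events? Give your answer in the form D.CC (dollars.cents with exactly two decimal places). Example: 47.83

After 1 (deposit($1000)): balance=$2000.00 total_interest=$0.00
After 2 (deposit($1000)): balance=$3000.00 total_interest=$0.00
After 3 (deposit($50)): balance=$3050.00 total_interest=$0.00
After 4 (month_end (apply 3% monthly interest)): balance=$3141.50 total_interest=$91.50
After 5 (deposit($50)): balance=$3191.50 total_interest=$91.50
After 6 (month_end (apply 3% monthly interest)): balance=$3287.24 total_interest=$187.24
After 7 (withdraw($100)): balance=$3187.24 total_interest=$187.24
After 8 (month_end (apply 3% monthly interest)): balance=$3282.85 total_interest=$282.85
After 9 (deposit($200)): balance=$3482.85 total_interest=$282.85
After 10 (month_end (apply 3% monthly interest)): balance=$3587.33 total_interest=$387.33
After 11 (deposit($200)): balance=$3787.33 total_interest=$387.33
After 12 (deposit($50)): balance=$3837.33 total_interest=$387.33

Answer: 387.33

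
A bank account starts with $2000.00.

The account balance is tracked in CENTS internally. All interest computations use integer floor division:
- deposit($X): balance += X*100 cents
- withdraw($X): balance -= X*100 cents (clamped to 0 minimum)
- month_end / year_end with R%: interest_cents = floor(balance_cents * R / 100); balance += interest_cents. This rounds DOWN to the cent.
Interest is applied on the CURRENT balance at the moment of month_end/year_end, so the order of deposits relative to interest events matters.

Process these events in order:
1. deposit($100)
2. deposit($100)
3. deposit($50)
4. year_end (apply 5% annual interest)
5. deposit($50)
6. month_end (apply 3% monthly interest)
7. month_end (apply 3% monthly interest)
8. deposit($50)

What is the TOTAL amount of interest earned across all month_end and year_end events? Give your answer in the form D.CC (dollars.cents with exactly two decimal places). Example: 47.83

After 1 (deposit($100)): balance=$2100.00 total_interest=$0.00
After 2 (deposit($100)): balance=$2200.00 total_interest=$0.00
After 3 (deposit($50)): balance=$2250.00 total_interest=$0.00
After 4 (year_end (apply 5% annual interest)): balance=$2362.50 total_interest=$112.50
After 5 (deposit($50)): balance=$2412.50 total_interest=$112.50
After 6 (month_end (apply 3% monthly interest)): balance=$2484.87 total_interest=$184.87
After 7 (month_end (apply 3% monthly interest)): balance=$2559.41 total_interest=$259.41
After 8 (deposit($50)): balance=$2609.41 total_interest=$259.41

Answer: 259.41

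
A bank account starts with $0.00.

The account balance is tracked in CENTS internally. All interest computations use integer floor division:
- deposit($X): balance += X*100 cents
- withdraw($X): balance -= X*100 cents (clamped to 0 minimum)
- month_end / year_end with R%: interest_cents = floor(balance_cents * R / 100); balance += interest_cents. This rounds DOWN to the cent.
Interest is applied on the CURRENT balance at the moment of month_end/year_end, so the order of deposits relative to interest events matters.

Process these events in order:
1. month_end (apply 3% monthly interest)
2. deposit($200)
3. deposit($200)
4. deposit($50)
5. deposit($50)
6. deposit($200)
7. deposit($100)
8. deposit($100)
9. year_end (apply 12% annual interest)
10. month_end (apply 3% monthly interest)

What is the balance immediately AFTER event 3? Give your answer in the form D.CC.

After 1 (month_end (apply 3% monthly interest)): balance=$0.00 total_interest=$0.00
After 2 (deposit($200)): balance=$200.00 total_interest=$0.00
After 3 (deposit($200)): balance=$400.00 total_interest=$0.00

Answer: 400.00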